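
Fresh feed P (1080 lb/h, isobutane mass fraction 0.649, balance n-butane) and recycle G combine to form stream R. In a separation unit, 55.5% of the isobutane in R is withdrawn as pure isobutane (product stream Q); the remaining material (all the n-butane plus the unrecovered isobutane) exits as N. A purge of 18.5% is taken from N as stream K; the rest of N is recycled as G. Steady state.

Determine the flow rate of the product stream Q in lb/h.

isobutane in R: m_A = 1080×0.649 + (1−0.185)·(1−0.555)·m_A, so m_A = 700.92/0.6373 = 1099.8 lb/h.
Product Q = 0.555×1099.8 = 610.38 lb/h.

610.4 lb/h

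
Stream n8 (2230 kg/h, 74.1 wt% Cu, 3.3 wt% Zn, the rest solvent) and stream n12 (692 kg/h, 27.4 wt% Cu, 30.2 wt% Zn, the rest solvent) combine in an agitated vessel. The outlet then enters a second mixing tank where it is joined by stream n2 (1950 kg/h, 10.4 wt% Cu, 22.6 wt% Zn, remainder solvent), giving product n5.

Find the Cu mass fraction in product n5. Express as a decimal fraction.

Overall, product flow = 4872 kg/h.
Cu in = 2230×0.741 + 692×0.274 + 1950×0.104 = 2044.8 kg/h.
Cu fraction in n5 = 0.420.

0.420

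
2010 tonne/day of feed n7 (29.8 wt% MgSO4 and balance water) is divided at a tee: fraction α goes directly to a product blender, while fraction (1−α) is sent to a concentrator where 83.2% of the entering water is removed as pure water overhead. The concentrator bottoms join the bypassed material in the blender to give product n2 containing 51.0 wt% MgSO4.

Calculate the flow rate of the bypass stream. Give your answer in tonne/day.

579.5 tonne/day

All 2010×0.298 = 598.98 tonne/day of MgSO4 reaches n2, so n2 = 598.98/0.510 = 1174.5 tonne/day and vapour = 835.53 tonne/day.
The evaporator receives (1−α)·2010 of feed at 0.702 water and removes 0.832 of that water:
0.832×0.702×(1−α)×2010 = 835.53
(1−α) = 835.53/1174 = 0.7117;  α = 0.2883.
Bypass flow = 0.2883×2010 = 579.46 tonne/day.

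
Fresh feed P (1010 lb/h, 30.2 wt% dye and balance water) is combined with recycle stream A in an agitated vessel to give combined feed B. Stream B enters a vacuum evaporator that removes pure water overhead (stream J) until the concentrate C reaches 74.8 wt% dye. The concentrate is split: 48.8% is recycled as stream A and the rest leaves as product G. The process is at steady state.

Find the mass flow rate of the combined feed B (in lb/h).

Overall dye balance (none leaves overhead): dye in fresh feed = dye in product, i.e. 1010×0.302 = (1−0.488)·C·0.748.
C = 305.02/(0.748×0.512) = 796.45 lb/h.
Recycle A = 0.488×796.45 = 388.67 lb/h.
Combined feed B = 1010 + 388.67 = 1398.7 lb/h.

1399 lb/h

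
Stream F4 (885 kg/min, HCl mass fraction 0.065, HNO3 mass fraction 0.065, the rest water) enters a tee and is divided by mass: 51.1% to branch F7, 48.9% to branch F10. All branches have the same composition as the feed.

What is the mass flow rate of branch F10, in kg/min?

Branch F10 flow = 0.489×885 = 432.76 kg/min.

432.8 kg/min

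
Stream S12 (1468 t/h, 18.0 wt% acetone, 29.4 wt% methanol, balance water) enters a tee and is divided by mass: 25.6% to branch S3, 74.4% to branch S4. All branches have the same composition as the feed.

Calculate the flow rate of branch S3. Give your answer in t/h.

Branch S3 flow = 0.256×1468 = 375.81 t/h.

375.8 t/h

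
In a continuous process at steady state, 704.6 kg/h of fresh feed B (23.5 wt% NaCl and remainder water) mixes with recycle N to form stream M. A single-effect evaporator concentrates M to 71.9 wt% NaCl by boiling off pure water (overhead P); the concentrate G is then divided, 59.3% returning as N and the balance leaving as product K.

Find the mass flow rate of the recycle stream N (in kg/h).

Overall NaCl balance (none leaves overhead): NaCl in fresh feed = NaCl in product, i.e. 704.6×0.235 = (1−0.593)·G·0.719.
G = 165.58/(0.719×0.407) = 565.83 kg/h.
Recycle N = 0.593×565.83 = 335.54 kg/h.

335.5 kg/h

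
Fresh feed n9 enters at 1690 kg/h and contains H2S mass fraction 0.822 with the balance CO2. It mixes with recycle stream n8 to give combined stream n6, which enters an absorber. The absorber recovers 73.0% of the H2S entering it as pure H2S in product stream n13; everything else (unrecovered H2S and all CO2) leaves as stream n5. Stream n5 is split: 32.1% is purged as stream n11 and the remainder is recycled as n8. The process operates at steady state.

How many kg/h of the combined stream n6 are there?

CO2 enters only via n9 and leaves only via the purge: 1690×0.178 = 0.321×(CO2 in n5), and the absorber passes all CO2, so CO2 in n6 = CO2 in n5 = 937.13 kg/h.
H2S in n6: m_A = 1690×0.822 + (1−0.321)·(1−0.730)·m_A, so m_A = 1389.2/0.8167 = 1701 kg/h.
n6 = 1701 + 937.13 = 2638.2 kg/h.

2638 kg/h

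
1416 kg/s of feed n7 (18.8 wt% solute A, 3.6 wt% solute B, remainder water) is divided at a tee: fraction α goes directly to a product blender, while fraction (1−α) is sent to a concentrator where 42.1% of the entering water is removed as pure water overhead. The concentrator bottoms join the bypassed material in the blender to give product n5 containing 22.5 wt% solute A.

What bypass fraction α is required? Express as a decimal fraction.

All 1416×0.188 = 266.21 kg/s of solute A reaches n5, so n5 = 266.21/0.225 = 1183.1 kg/s and vapour = 232.85 kg/s.
The evaporator receives (1−α)·1416 of feed at 0.776 water and removes 0.421 of that water:
0.421×0.776×(1−α)×1416 = 232.85
(1−α) = 232.85/462.6 = 0.5034;  α = 0.4966.

0.497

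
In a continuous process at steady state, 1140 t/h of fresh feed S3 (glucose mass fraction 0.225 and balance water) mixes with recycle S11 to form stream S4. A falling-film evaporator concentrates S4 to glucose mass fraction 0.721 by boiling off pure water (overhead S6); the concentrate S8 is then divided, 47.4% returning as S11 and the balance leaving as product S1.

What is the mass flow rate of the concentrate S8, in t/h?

676.3 t/h

Overall glucose balance (none leaves overhead): glucose in fresh feed = glucose in product, i.e. 1140×0.225 = (1−0.474)·S8·0.721.
S8 = 256.5/(0.721×0.526) = 676.34 t/h.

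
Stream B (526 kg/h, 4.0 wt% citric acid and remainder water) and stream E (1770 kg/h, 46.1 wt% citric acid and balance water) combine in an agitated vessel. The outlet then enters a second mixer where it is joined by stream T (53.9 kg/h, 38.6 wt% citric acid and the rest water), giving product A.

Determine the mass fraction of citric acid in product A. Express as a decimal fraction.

0.365

Overall, product flow = 2349.9 kg/h.
citric acid in = 526×0.040 + 1770×0.461 + 53.9×0.386 = 857.82 kg/h.
citric acid fraction in A = 0.365.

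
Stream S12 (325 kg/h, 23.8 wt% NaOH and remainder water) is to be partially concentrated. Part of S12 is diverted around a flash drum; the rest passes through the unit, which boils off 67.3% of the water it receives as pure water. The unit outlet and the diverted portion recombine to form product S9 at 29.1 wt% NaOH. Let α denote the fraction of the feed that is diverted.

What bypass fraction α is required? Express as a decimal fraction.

0.645

All 325×0.238 = 77.35 kg/h of NaOH reaches S9, so S9 = 77.35/0.291 = 265.81 kg/h and vapour = 59.192 kg/h.
The evaporator receives (1−α)·325 of feed at 0.762 water and removes 0.673 of that water:
0.673×0.762×(1−α)×325 = 59.192
(1−α) = 59.192/166.67 = 0.3552;  α = 0.6448.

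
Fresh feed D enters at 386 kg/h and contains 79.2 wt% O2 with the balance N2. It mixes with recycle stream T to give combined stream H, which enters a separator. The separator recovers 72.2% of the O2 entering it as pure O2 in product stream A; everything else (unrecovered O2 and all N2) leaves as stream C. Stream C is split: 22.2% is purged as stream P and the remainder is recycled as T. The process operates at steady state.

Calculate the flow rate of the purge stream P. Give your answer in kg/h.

N2 enters only via D and leaves only via the purge: 386×0.208 = 0.222×(N2 in C), and the separator passes all N2, so N2 in H = N2 in C = 361.66 kg/h.
O2 in H: m_A = 386×0.792 + (1−0.222)·(1−0.722)·m_A, so m_A = 305.71/0.7837 = 390.08 kg/h.
C = (1−0.722)×390.08 + 361.66 = 470.1 kg/h.
Purge P = 0.222×470.1 = 104.36 kg/h.

104.4 kg/h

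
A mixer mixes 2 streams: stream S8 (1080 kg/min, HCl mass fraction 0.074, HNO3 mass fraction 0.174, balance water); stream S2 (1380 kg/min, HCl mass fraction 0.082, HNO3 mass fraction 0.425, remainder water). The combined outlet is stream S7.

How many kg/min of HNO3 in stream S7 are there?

HNO3 out = HNO3 in = 1080×0.174 + 1380×0.425 = 774.42 kg/min.

774.4 kg/min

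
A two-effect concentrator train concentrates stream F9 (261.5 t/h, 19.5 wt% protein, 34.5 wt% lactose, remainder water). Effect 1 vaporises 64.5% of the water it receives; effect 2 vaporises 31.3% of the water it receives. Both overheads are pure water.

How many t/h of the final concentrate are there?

170.5 t/h

water in feed = 261.5×0.460 = 120.29 t/h.
After stage 1: water left = (1−0.645)×120.29 = 42.703; stream total = 183.91 t/h.
After stage 2: water left = (1−0.313)×42.703 = 29.337; final concentrate = 170.55 t/h.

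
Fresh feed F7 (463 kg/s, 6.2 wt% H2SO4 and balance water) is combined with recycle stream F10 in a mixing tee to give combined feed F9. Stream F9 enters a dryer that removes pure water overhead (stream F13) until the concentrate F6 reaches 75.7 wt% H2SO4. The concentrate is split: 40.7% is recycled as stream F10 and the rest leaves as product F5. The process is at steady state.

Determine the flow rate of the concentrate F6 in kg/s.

63.95 kg/s

Overall H2SO4 balance (none leaves overhead): H2SO4 in fresh feed = H2SO4 in product, i.e. 463×0.062 = (1−0.407)·F6·0.757.
F6 = 28.706/(0.757×0.593) = 63.947 kg/s.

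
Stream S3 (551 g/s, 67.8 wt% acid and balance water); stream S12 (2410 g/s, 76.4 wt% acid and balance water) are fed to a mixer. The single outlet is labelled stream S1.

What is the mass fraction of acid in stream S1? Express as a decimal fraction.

0.7480

Total flow out = 551 + 2410 = 2961 g/s.
acid in = 551×0.678 + 2410×0.764 = 2214.8 g/s.
acid mass fraction in S1 = 2214.8/2961 = 0.7480.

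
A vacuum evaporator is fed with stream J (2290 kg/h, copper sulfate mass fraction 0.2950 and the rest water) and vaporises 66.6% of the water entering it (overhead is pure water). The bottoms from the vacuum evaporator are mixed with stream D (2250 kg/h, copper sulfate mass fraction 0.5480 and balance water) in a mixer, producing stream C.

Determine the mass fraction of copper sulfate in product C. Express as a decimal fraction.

0.5508

Vapour removed = 0.666×0.705×2290 = 1075.2 kg/h; concentrate = 1214.8 kg/h.
copper sulfate reaching the mixer = 675.55 (from concentrate) + 2250×0.548 = 1908.5 kg/h.
Product flow = 1214.8 + 2250 = 3464.8 kg/h; copper sulfate fraction = 0.5508.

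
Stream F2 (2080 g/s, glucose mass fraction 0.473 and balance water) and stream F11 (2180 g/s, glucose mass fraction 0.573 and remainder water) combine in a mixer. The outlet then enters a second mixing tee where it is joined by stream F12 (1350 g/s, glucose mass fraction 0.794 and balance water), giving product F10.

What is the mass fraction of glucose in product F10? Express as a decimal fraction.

Overall, product flow = 5610 g/s.
glucose in = 2080×0.473 + 2180×0.573 + 1350×0.794 = 3304.9 g/s.
glucose fraction in F10 = 0.589.

0.589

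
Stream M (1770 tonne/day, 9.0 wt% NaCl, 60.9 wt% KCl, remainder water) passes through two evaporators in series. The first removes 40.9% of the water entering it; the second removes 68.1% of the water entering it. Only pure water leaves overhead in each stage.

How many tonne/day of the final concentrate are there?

water in feed = 1770×0.301 = 532.77 tonne/day.
After stage 1: water left = (1−0.409)×532.77 = 314.87; stream total = 1552.1 tonne/day.
After stage 2: water left = (1−0.681)×314.87 = 100.44; final concentrate = 1337.7 tonne/day.

1338 tonne/day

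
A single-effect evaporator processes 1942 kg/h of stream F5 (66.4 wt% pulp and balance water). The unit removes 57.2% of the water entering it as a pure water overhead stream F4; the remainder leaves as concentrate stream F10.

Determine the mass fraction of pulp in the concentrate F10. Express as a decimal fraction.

pulp is not removed: 1942×0.664 = 1289.5 kg/h of pulp enters F10.
water entering = 1942×0.336 = 652.51 kg/h; overhead removed = 0.572×652.51 = 373.24 kg/h.
Concentrate = 1942 − 373.24 = 1568.8 kg/h.
Mass fraction = 1289.5/1568.8 = 0.8220.

0.8220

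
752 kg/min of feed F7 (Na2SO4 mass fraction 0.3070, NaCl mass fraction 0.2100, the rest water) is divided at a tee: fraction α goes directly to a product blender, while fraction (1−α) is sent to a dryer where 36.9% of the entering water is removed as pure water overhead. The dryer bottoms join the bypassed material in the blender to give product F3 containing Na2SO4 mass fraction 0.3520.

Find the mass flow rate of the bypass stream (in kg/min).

212.6 kg/min

All 752×0.307 = 230.86 kg/min of Na2SO4 reaches F3, so F3 = 230.86/0.352 = 655.86 kg/min and vapour = 96.136 kg/min.
The evaporator receives (1−α)·752 of feed at 0.483 water and removes 0.369 of that water:
0.369×0.483×(1−α)×752 = 96.136
(1−α) = 96.136/134.03 = 0.7173;  α = 0.2827.
Bypass flow = 0.2827×752 = 212.6 kg/min.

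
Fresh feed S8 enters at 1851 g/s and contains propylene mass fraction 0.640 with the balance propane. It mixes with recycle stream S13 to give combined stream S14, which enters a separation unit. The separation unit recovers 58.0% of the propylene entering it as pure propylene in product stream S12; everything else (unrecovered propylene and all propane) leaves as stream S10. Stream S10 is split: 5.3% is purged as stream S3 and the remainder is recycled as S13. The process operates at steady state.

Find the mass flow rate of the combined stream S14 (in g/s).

14540 g/s

propane enters only via S8 and leaves only via the purge: 1851×0.360 = 0.053×(propane in S10), and the separation unit passes all propane, so propane in S14 = propane in S10 = 12573 g/s.
propylene in S14: m_A = 1851×0.640 + (1−0.053)·(1−0.580)·m_A, so m_A = 1184.6/0.6023 = 1967 g/s.
S14 = 1967 + 12573 = 14540 g/s.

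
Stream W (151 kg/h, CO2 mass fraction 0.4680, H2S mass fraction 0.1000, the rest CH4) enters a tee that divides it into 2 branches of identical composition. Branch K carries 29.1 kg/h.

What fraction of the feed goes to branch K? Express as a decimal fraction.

Fraction to K = 29.1/151 = 0.1927.

0.193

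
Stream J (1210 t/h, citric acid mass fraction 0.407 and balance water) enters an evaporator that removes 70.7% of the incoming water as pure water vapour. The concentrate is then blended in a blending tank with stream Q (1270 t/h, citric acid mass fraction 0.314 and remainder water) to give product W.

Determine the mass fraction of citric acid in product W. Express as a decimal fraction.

0.452

Vapour removed = 0.707×0.593×1210 = 507.29 t/h; concentrate = 702.71 t/h.
citric acid reaching the mixer = 492.47 (from concentrate) + 1270×0.314 = 891.25 t/h.
Product flow = 702.71 + 1270 = 1972.7 t/h; citric acid fraction = 0.452.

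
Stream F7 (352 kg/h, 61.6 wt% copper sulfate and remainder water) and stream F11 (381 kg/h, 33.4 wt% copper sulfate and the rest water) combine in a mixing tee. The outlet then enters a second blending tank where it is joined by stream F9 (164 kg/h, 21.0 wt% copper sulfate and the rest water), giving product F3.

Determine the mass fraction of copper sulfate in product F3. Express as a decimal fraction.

Overall, product flow = 897 kg/h.
copper sulfate in = 352×0.616 + 381×0.334 + 164×0.210 = 378.53 kg/h.
copper sulfate fraction in F3 = 0.422.

0.422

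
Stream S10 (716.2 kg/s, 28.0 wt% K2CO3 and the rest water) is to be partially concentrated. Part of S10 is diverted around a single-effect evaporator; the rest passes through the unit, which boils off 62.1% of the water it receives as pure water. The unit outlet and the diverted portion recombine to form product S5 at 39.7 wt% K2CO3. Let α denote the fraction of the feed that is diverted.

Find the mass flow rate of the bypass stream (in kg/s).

244.1 kg/s

All 716.2×0.280 = 200.54 kg/s of K2CO3 reaches S5, so S5 = 200.54/0.397 = 505.13 kg/s and vapour = 211.07 kg/s.
The evaporator receives (1−α)·716.2 of feed at 0.720 water and removes 0.621 of that water:
0.621×0.720×(1−α)×716.2 = 211.07
(1−α) = 211.07/320.23 = 0.6591;  α = 0.3409.
Bypass flow = 0.3409×716.2 = 244.13 kg/s.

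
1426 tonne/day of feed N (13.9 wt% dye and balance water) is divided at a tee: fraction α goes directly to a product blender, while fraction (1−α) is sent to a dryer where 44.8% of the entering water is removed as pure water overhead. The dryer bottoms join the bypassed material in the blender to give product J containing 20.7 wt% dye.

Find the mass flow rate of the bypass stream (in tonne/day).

All 1426×0.139 = 198.21 tonne/day of dye reaches J, so J = 198.21/0.207 = 957.56 tonne/day and vapour = 468.44 tonne/day.
The evaporator receives (1−α)·1426 of feed at 0.861 water and removes 0.448 of that water:
0.448×0.861×(1−α)×1426 = 468.44
(1−α) = 468.44/550.05 = 0.8516;  α = 0.1484.
Bypass flow = 0.1484×1426 = 211.56 tonne/day.

211.6 tonne/day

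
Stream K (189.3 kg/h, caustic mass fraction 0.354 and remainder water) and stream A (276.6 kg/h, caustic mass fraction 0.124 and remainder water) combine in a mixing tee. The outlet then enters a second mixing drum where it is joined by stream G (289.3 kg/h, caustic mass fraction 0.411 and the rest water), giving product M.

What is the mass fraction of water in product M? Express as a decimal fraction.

Overall, product flow = 755.2 kg/h.
water in = 189.3×0.646 + 276.6×0.876 + 289.3×0.589 = 534.99 kg/h.
water fraction in M = 0.708.

0.708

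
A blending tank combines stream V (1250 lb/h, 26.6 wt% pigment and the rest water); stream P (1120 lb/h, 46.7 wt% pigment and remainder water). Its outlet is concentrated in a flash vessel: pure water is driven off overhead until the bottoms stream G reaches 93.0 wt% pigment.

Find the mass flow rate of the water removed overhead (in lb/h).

1450 lb/h

pigment entering = 1250×0.266 + 1120×0.467 = 855.54 lb/h.
All pigment reports to G, so G = 855.54/0.930 = 919.94 lb/h.
Total feed = 2370 lb/h; overhead = 2370 − 919.94 = 1450.1 lb/h.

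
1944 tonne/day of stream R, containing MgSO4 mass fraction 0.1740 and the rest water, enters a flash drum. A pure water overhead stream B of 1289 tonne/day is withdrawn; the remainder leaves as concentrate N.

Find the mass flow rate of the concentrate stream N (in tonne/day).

655 tonne/day

Concentrate = 1944 − 1289 = 655 tonne/day.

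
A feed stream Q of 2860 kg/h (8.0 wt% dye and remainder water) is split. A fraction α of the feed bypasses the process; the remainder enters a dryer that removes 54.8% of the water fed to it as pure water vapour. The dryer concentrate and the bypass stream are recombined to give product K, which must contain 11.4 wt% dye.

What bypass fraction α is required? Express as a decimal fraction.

0.408

All 2860×0.080 = 228.8 kg/h of dye reaches K, so K = 228.8/0.114 = 2007 kg/h and vapour = 852.98 kg/h.
The evaporator receives (1−α)·2860 of feed at 0.920 water and removes 0.548 of that water:
0.548×0.920×(1−α)×2860 = 852.98
(1−α) = 852.98/1441.9 = 0.5916;  α = 0.4084.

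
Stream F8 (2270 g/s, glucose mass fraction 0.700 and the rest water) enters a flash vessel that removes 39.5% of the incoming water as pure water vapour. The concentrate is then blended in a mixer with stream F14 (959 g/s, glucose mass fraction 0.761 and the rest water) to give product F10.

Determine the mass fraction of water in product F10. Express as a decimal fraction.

0.217

Vapour removed = 0.395×0.300×2270 = 269 g/s; concentrate = 2001 g/s.
water reaching the mixer = 412 (from concentrate) + 959×0.239 = 641.21 g/s.
Product flow = 2001 + 959 = 2960 g/s; water fraction = 0.217.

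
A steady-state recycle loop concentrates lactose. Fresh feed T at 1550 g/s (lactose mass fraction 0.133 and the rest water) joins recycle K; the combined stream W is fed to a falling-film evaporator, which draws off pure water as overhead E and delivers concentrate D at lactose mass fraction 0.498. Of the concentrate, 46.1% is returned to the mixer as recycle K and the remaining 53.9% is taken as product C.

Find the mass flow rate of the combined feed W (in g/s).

1904 g/s

Overall lactose balance (none leaves overhead): lactose in fresh feed = lactose in product, i.e. 1550×0.133 = (1−0.461)·D·0.498.
D = 206.15/(0.498×0.539) = 768.01 g/s.
Recycle K = 0.461×768.01 = 354.05 g/s.
Combined feed W = 1550 + 354.05 = 1904.1 g/s.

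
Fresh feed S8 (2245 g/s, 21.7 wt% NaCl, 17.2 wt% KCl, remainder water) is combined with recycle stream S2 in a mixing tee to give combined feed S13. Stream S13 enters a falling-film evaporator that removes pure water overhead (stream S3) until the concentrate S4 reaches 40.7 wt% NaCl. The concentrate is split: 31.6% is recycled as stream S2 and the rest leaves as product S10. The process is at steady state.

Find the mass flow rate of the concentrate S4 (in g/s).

1750 g/s

Overall NaCl balance (none leaves overhead): NaCl in fresh feed = NaCl in product, i.e. 2245×0.217 = (1−0.316)·S4·0.407.
S4 = 487.17/(0.407×0.684) = 1749.9 g/s.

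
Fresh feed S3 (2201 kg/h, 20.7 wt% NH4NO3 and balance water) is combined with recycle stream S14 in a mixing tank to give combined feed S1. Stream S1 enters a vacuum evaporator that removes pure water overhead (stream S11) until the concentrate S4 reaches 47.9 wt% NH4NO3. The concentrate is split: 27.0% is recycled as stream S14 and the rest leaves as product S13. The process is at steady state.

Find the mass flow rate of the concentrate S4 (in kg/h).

Overall NH4NO3 balance (none leaves overhead): NH4NO3 in fresh feed = NH4NO3 in product, i.e. 2201×0.207 = (1−0.270)·S4·0.479.
S4 = 455.61/(0.479×0.730) = 1303 kg/h.

1303 kg/h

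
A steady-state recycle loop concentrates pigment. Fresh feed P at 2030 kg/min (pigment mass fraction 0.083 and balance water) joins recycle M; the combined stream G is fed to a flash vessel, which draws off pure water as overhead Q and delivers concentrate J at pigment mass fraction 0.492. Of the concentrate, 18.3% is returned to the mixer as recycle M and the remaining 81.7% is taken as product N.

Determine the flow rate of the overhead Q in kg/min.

Overall pigment balance (none leaves overhead): pigment in fresh feed = pigment in product, i.e. 2030×0.083 = (1−0.183)·J·0.492.
J = 168.49/(0.492×0.817) = 419.17 kg/min.
Recycle M = 0.183×419.17 = 76.708 kg/min.
Combined feed G = 2030 + 76.708 = 2106.7 kg/min.
Overhead Q = G − J = 2106.7 − 419.17 = 1687.5 kg/min.

1688 kg/min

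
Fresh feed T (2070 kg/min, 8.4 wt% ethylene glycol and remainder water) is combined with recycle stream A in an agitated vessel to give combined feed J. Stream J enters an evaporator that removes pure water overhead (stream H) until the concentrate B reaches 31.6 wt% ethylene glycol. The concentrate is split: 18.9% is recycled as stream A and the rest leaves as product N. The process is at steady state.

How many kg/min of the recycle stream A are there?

128.2 kg/min

Overall ethylene glycol balance (none leaves overhead): ethylene glycol in fresh feed = ethylene glycol in product, i.e. 2070×0.084 = (1−0.189)·B·0.316.
B = 173.88/(0.316×0.811) = 678.49 kg/min.
Recycle A = 0.189×678.49 = 128.23 kg/min.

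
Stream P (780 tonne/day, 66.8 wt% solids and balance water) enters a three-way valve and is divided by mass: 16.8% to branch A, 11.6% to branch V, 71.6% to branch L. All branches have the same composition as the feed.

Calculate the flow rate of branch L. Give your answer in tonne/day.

Branch L flow = 0.716×780 = 558.48 tonne/day.

558.5 tonne/day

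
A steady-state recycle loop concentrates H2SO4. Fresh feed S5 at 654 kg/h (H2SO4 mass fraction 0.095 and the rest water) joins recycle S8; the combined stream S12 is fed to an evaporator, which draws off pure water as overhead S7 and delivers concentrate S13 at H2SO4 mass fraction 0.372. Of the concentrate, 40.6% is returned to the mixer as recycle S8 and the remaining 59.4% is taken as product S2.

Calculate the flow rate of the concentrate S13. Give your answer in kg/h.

281.2 kg/h

Overall H2SO4 balance (none leaves overhead): H2SO4 in fresh feed = H2SO4 in product, i.e. 654×0.095 = (1−0.406)·S13·0.372.
S13 = 62.13/(0.372×0.594) = 281.17 kg/h.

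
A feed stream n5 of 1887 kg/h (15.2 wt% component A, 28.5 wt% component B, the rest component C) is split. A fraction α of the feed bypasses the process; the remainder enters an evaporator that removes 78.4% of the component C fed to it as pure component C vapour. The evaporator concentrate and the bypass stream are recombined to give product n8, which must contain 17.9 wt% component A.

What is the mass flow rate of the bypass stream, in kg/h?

All 1887×0.152 = 286.82 kg/h of component A reaches n8, so n8 = 286.82/0.179 = 1602.4 kg/h and vapour = 284.63 kg/h.
The evaporator receives (1−α)·1887 of feed at 0.563 component C and removes 0.784 of that component C:
0.784×0.563×(1−α)×1887 = 284.63
(1−α) = 284.63/832.91 = 0.3417;  α = 0.6583.
Bypass flow = 0.6583×1887 = 1242.2 kg/h.

1242 kg/h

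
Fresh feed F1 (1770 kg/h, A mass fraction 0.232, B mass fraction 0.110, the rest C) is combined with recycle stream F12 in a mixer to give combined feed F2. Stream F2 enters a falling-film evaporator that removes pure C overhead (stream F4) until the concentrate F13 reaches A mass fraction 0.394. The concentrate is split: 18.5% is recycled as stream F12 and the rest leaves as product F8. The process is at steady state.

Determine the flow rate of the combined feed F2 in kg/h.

Overall A balance (none leaves overhead): A in fresh feed = A in product, i.e. 1770×0.232 = (1−0.185)·F13·0.394.
F13 = 410.64/(0.394×0.815) = 1278.8 kg/h.
Recycle F12 = 0.185×1278.8 = 236.58 kg/h.
Combined feed F2 = 1770 + 236.58 = 2006.6 kg/h.

2007 kg/h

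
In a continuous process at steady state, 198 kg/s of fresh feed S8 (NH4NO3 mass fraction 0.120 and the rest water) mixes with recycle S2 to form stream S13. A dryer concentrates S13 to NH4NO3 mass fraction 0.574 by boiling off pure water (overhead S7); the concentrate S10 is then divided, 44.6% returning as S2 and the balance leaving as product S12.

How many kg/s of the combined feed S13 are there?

Overall NH4NO3 balance (none leaves overhead): NH4NO3 in fresh feed = NH4NO3 in product, i.e. 198×0.120 = (1−0.446)·S10·0.574.
S10 = 23.76/(0.574×0.554) = 74.718 kg/s.
Recycle S2 = 0.446×74.718 = 33.324 kg/s.
Combined feed S13 = 198 + 33.324 = 231.32 kg/s.

231.3 kg/s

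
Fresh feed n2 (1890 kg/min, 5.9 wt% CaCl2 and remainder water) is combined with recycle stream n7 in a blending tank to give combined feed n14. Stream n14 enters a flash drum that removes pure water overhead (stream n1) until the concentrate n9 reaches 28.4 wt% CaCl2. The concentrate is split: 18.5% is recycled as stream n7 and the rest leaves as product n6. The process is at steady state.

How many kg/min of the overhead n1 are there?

Overall CaCl2 balance (none leaves overhead): CaCl2 in fresh feed = CaCl2 in product, i.e. 1890×0.059 = (1−0.185)·n9·0.284.
n9 = 111.51/(0.284×0.815) = 481.77 kg/min.
Recycle n7 = 0.185×481.77 = 89.127 kg/min.
Combined feed n14 = 1890 + 89.127 = 1979.1 kg/min.
Overhead n1 = n14 − n9 = 1979.1 − 481.77 = 1497.4 kg/min.

1497 kg/min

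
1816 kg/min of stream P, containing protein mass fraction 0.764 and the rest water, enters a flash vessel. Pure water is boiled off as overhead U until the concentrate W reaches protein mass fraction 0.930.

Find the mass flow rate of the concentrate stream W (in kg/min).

protein is conserved: 1816×0.764 = 1387.4 kg/min all reports to the concentrate.
Concentrate = 1387.4/(target fraction) = 1491.9 kg/min.

1492 kg/min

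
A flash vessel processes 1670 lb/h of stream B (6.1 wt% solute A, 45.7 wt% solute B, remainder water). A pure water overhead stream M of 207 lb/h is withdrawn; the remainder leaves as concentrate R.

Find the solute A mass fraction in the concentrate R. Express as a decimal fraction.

solute A is not removed: 1670×0.061 = 101.87 lb/h of solute A enters R.
Concentrate = 1670 − 207 = 1463 lb/h.
Mass fraction = 101.87/1463 = 0.070.

0.070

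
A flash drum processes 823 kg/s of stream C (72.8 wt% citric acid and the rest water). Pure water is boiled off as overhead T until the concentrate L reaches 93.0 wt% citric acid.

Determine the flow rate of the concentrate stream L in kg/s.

citric acid is conserved: 823×0.728 = 599.14 kg/s all reports to the concentrate.
Concentrate = 599.14/(target fraction) = 644.24 kg/s.

644.2 kg/s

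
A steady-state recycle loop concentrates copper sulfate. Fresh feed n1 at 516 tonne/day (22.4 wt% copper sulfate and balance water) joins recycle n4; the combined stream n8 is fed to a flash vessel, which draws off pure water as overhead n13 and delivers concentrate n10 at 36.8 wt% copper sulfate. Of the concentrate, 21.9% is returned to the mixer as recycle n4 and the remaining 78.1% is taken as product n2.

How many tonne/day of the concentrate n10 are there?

Overall copper sulfate balance (none leaves overhead): copper sulfate in fresh feed = copper sulfate in product, i.e. 516×0.224 = (1−0.219)·n10·0.368.
n10 = 115.58/(0.368×0.781) = 402.16 tonne/day.

402.2 tonne/day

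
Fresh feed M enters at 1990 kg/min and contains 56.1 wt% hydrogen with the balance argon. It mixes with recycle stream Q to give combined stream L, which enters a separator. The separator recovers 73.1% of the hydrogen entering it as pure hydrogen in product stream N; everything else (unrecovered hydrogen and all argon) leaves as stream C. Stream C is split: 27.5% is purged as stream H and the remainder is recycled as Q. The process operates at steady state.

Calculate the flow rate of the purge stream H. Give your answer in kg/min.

976.2 kg/min

argon enters only via M and leaves only via the purge: 1990×0.439 = 0.275×(argon in C), and the separator passes all argon, so argon in L = argon in C = 3176.8 kg/min.
hydrogen in L: m_A = 1990×0.561 + (1−0.275)·(1−0.731)·m_A, so m_A = 1116.4/0.8050 = 1386.9 kg/min.
C = (1−0.731)×1386.9 + 3176.8 = 3549.8 kg/min.
Purge H = 0.275×3549.8 = 976.2 kg/min.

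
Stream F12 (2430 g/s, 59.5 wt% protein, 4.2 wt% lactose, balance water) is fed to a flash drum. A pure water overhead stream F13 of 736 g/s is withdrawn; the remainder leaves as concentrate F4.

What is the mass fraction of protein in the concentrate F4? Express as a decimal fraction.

0.854

protein is not removed: 2430×0.595 = 1445.8 g/s of protein enters F4.
Concentrate = 2430 − 736 = 1694 g/s.
Mass fraction = 1445.8/1694 = 0.854.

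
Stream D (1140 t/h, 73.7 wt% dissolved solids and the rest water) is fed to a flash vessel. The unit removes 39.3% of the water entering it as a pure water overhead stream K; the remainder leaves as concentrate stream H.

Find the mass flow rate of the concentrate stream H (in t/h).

1022 t/h

water entering = 1140×0.263 = 299.82 t/h; overhead removed = 0.393×299.82 = 117.83 t/h.
Concentrate = 1140 − 117.83 = 1022.2 t/h.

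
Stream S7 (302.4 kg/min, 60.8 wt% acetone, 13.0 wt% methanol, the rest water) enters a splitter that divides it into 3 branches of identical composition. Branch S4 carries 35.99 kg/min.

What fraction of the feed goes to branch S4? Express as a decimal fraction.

Fraction to S4 = 35.99/302.4 = 0.1190.

0.119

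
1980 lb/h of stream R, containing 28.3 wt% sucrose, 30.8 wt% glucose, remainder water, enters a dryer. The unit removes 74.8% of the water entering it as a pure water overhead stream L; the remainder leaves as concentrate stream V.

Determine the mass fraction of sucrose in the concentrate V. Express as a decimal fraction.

0.408

sucrose is not removed: 1980×0.283 = 560.34 lb/h of sucrose enters V.
water entering = 1980×0.409 = 809.82 lb/h; overhead removed = 0.748×809.82 = 605.75 lb/h.
Concentrate = 1980 − 605.75 = 1374.3 lb/h.
Mass fraction = 560.34/1374.3 = 0.408.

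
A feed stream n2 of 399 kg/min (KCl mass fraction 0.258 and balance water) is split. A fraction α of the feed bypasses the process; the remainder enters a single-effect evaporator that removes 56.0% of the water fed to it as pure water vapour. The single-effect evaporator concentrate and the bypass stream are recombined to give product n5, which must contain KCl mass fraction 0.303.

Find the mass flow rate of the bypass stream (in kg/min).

256.4 kg/min

All 399×0.258 = 102.94 kg/min of KCl reaches n5, so n5 = 102.94/0.303 = 339.74 kg/min and vapour = 59.257 kg/min.
The evaporator receives (1−α)·399 of feed at 0.742 water and removes 0.560 of that water:
0.560×0.742×(1−α)×399 = 59.257
(1−α) = 59.257/165.79 = 0.3574;  α = 0.6426.
Bypass flow = 0.6426×399 = 256.39 kg/min.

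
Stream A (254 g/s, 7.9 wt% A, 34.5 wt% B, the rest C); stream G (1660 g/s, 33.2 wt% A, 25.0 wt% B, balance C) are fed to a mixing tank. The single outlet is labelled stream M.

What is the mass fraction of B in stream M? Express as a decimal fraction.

Total flow out = 254 + 1660 = 1914 g/s.
B in = 254×0.345 + 1660×0.250 = 502.63 g/s.
B mass fraction in M = 502.63/1914 = 0.2626.

0.2626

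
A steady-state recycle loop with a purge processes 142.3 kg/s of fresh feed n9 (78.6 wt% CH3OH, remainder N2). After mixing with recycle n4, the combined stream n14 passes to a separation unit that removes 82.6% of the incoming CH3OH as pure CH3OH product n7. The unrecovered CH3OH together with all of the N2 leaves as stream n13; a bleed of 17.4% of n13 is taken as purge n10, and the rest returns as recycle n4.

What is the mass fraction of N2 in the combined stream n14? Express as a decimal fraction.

N2 enters only via n9 and leaves only via the purge: 142.3×0.214 = 0.174×(N2 in n13), and the separation unit passes all N2, so N2 in n14 = N2 in n13 = 175.01 kg/s.
CH3OH in n14: m_A = 142.3×0.786 + (1−0.174)·(1−0.826)·m_A, so m_A = 111.85/0.8563 = 130.62 kg/s.
n14 = 130.62 + 175.01 = 305.63 kg/s.
N2 fraction in n14 = 175.01/305.63 = 0.573.

0.573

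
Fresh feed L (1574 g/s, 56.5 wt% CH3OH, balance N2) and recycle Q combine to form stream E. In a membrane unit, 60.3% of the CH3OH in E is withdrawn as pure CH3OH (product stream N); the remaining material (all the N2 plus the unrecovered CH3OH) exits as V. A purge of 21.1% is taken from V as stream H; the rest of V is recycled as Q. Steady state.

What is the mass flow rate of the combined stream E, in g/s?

4540 g/s

N2 enters only via L and leaves only via the purge: 1574×0.435 = 0.211×(N2 in V), and the membrane unit passes all N2, so N2 in E = N2 in V = 3245 g/s.
CH3OH in E: m_A = 1574×0.565 + (1−0.211)·(1−0.603)·m_A, so m_A = 889.31/0.6868 = 1294.9 g/s.
E = 1294.9 + 3245 = 4539.9 g/s.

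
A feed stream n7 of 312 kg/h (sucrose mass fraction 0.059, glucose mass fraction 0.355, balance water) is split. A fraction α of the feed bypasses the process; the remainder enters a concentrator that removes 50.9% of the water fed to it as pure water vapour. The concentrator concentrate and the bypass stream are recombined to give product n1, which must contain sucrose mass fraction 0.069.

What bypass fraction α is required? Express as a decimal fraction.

All 312×0.059 = 18.408 kg/h of sucrose reaches n1, so n1 = 18.408/0.069 = 266.78 kg/h and vapour = 45.217 kg/h.
The evaporator receives (1−α)·312 of feed at 0.586 water and removes 0.509 of that water:
0.509×0.586×(1−α)×312 = 45.217
(1−α) = 45.217/93.061 = 0.4859;  α = 0.5141.

0.514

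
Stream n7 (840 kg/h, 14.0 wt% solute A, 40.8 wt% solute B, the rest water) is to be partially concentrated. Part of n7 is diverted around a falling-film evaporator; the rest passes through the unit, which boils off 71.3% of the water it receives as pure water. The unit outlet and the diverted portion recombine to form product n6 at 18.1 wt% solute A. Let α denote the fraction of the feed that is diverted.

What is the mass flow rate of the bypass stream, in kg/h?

All 840×0.140 = 117.6 kg/h of solute A reaches n6, so n6 = 117.6/0.181 = 649.72 kg/h and vapour = 190.28 kg/h.
The evaporator receives (1−α)·840 of feed at 0.452 water and removes 0.713 of that water:
0.713×0.452×(1−α)×840 = 190.28
(1−α) = 190.28/270.71 = 0.7029;  α = 0.2971.
Bypass flow = 0.2971×840 = 249.59 kg/h.

249.6 kg/h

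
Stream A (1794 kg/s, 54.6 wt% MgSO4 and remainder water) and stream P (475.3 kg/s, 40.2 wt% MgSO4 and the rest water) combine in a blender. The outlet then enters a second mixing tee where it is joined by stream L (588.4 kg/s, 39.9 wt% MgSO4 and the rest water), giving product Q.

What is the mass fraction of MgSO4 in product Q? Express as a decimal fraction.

0.492

Overall, product flow = 2857.7 kg/s.
MgSO4 in = 1794×0.546 + 475.3×0.402 + 588.4×0.399 = 1405.4 kg/s.
MgSO4 fraction in Q = 0.492.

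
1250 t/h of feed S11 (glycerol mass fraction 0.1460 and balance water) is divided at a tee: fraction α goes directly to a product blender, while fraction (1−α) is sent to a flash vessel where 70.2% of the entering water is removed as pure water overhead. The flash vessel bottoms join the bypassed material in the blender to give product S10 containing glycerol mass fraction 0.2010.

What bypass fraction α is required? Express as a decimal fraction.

All 1250×0.146 = 182.5 t/h of glycerol reaches S10, so S10 = 182.5/0.201 = 907.96 t/h and vapour = 342.04 t/h.
The evaporator receives (1−α)·1250 of feed at 0.854 water and removes 0.702 of that water:
0.702×0.854×(1−α)×1250 = 342.04
(1−α) = 342.04/749.38 = 0.4564;  α = 0.5436.

0.544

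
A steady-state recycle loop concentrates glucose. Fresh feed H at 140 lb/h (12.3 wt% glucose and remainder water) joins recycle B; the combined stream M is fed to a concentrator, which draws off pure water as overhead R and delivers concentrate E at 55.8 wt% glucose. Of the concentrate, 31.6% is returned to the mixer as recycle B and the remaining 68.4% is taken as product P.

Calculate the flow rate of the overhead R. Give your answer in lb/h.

109.1 lb/h

Overall glucose balance (none leaves overhead): glucose in fresh feed = glucose in product, i.e. 140×0.123 = (1−0.316)·E·0.558.
E = 17.22/(0.558×0.684) = 45.117 lb/h.
Recycle B = 0.316×45.117 = 14.257 lb/h.
Combined feed M = 140 + 14.257 = 154.26 lb/h.
Overhead R = M − E = 154.26 − 45.117 = 109.14 lb/h.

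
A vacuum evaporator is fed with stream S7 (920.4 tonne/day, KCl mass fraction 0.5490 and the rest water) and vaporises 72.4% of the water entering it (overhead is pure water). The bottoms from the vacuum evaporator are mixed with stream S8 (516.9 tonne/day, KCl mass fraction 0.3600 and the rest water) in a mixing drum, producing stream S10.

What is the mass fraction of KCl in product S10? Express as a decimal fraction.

Vapour removed = 0.724×0.451×920.4 = 300.53 tonne/day; concentrate = 619.87 tonne/day.
KCl reaching the mixer = 505.3 (from concentrate) + 516.9×0.360 = 691.38 tonne/day.
Product flow = 619.87 + 516.9 = 1136.8 tonne/day; KCl fraction = 0.6082.

0.6082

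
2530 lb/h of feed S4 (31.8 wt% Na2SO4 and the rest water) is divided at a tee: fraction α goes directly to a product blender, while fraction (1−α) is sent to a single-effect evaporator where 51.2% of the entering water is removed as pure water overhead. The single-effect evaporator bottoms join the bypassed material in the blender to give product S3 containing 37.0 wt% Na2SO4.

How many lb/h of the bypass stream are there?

1512 lb/h

All 2530×0.318 = 804.54 lb/h of Na2SO4 reaches S3, so S3 = 804.54/0.370 = 2174.4 lb/h and vapour = 355.57 lb/h.
The evaporator receives (1−α)·2530 of feed at 0.682 water and removes 0.512 of that water:
0.512×0.682×(1−α)×2530 = 355.57
(1−α) = 355.57/883.44 = 0.4025;  α = 0.5975.
Bypass flow = 0.5975×2530 = 1511.7 lb/h.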